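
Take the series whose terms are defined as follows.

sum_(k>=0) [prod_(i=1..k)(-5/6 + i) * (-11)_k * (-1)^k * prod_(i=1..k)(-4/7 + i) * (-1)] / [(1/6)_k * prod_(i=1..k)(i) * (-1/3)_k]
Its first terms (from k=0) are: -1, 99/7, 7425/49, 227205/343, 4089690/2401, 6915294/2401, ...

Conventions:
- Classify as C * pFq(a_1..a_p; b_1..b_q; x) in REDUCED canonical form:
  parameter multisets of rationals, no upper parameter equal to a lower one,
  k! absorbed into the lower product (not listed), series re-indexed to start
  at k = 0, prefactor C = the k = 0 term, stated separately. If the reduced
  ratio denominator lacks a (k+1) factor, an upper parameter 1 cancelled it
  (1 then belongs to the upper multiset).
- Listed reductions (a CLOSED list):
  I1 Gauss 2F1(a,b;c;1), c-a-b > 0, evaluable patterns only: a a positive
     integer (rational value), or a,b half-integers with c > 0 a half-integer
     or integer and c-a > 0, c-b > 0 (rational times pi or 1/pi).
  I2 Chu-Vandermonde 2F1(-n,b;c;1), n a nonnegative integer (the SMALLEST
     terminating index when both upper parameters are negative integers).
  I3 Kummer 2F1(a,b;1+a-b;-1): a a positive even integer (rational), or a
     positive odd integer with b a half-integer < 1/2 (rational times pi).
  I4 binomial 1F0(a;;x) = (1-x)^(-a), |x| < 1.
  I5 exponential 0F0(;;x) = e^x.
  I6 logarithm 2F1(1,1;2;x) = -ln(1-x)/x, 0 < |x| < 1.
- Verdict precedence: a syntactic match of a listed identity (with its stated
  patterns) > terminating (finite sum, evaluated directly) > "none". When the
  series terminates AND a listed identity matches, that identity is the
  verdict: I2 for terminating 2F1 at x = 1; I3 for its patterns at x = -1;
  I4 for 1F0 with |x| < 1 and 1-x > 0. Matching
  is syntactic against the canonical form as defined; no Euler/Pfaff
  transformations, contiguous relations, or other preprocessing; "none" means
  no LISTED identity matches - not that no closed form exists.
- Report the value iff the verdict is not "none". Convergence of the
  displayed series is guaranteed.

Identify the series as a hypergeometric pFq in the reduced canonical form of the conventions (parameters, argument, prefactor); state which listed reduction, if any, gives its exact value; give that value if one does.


x = -1 here; the reduced form reads 2F1, upper {-11, 3/7}, lower {-1/3}, C = -1. Verdict: terminating. (-11)_k vanishes past k = 11, leaving a 12-term sum, computed directly. Sum: 126251641425246128/9232138563067.

First insight: x = (-1) and the running product (C = -1) telescopes to a rising factorial.
Term ratio: r(k) = (-1) * (k-11) (k+3/7) / [(k-1/3) (k+1)] ; factor over Q: parameters, x = (-1), and C = -1.


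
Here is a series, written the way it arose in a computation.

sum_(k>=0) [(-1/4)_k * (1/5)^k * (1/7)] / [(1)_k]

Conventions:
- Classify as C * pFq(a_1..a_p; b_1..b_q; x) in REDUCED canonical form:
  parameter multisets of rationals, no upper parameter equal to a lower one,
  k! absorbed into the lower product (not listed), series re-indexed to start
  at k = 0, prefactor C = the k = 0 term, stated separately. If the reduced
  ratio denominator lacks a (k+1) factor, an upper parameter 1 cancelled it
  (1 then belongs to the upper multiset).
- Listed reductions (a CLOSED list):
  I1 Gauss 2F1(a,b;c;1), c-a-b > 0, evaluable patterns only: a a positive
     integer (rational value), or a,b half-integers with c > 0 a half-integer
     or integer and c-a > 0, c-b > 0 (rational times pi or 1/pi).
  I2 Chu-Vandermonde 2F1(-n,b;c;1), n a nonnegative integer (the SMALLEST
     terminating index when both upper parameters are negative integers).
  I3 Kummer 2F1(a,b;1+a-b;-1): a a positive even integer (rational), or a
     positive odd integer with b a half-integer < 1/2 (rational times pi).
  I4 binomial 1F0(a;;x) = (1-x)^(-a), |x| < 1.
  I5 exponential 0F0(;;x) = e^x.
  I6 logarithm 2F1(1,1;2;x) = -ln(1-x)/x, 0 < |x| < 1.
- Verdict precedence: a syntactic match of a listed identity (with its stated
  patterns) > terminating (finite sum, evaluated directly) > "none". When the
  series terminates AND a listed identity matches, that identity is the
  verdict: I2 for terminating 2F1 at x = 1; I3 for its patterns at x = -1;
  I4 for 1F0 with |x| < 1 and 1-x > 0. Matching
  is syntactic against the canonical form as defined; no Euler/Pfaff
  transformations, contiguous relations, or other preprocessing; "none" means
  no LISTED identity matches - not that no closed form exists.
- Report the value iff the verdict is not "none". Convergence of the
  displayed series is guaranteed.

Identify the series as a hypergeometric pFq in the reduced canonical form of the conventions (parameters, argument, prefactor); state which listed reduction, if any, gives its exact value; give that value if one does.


Key observation: with t_0 = 1/7, (1)_k (C = 1/7, x = 1/5) is k! itself.
Term ratio: r(k) = (1/5) * (k-1/4) / [(k+1)] - rational; roots negated = parameters, x = (1/5), C = 1/7.

Reduced: x = 1/5, 1F0, upper = {-1/4}, lower = {-}, C = 1/7. Verdict: this is the binomial series (I4) (the 1F0 binomial series: exponent 1/4, x = 1/5). Hence: (1/7) * (4/5)^(1/4).


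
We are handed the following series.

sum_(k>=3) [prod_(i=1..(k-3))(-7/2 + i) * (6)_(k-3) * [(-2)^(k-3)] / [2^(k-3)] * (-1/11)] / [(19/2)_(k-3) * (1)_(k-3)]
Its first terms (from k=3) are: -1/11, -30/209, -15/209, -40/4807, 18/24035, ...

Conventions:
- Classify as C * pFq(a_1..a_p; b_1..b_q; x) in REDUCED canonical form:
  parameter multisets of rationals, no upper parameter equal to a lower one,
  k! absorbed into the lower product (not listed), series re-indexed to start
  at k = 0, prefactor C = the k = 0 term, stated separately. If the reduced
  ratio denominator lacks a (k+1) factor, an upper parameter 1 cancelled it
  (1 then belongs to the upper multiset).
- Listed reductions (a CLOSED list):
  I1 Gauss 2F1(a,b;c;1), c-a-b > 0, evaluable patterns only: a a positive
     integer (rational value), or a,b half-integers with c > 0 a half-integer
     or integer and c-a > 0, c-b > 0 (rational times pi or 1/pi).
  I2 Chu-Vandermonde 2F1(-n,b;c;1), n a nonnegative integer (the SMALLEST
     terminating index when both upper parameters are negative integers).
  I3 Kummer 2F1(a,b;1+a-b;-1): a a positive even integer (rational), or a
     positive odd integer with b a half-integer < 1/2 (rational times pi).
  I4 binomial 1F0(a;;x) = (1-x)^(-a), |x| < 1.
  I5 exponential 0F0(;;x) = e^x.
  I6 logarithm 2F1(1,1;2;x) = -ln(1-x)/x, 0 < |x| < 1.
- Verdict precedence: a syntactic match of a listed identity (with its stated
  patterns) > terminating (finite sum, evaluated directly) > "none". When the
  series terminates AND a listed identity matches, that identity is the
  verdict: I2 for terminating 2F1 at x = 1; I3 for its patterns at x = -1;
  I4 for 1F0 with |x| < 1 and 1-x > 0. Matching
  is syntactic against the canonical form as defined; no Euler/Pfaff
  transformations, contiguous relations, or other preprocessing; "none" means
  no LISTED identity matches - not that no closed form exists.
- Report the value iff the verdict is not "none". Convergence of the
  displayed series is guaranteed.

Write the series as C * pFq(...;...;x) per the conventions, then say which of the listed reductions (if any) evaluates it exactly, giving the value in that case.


Classification (C = -1/11): 2F1 with upper {-5/2, 6}, lower {19/2}, argument x = -1. Verdict: this is the Kummer evaluation I3 (x = -1; c = 19/2 equals 1+a-b for upper {-5/2, 6}: listed pattern). Exact value: -221/704.

The tell: t_0 = -1/11 here, and (1)_k (prefactor -1/11) is k! itself.
Step ratio: r(k) = (-1) * (k-5/2) (k+6) / [(k+19/2) (k+1)] ; factor over Q: parameters, x = (-1), and C = -1/11.


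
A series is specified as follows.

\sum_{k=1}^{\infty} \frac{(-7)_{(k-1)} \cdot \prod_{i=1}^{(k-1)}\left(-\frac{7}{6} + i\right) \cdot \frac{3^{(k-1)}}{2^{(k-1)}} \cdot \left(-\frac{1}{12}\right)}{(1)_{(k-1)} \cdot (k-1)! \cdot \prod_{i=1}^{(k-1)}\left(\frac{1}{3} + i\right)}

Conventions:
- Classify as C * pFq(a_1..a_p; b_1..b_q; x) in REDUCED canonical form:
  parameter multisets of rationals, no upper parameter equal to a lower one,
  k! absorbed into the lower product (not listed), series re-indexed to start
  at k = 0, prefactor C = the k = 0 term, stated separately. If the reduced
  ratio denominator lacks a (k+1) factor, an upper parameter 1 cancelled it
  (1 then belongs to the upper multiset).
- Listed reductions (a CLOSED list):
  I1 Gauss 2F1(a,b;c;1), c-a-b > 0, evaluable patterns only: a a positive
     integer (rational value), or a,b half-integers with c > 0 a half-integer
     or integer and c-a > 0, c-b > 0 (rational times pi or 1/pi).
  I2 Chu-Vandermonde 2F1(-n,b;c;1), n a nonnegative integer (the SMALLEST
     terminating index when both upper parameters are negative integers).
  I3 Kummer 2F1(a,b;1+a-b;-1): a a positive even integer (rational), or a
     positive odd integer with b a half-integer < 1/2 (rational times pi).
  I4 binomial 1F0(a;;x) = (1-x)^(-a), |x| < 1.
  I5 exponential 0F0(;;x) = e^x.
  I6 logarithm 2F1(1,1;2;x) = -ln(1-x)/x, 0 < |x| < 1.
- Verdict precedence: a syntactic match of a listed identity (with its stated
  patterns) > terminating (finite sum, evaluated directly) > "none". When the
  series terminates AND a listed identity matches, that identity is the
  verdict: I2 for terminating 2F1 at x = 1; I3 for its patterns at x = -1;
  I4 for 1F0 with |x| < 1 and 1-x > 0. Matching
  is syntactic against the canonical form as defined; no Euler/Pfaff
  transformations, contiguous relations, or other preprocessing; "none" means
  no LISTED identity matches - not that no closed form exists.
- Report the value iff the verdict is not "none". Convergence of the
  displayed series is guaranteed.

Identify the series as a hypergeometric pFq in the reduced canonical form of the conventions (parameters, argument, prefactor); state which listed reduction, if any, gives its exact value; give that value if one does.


With C = -\frac{1}{12}: the canonical form is 2F2(-7, -\frac{1}{6}; 1, \frac{4}{3}; \frac{3}{2}). Verdict: terminating - upper parameter -7 makes this a finite sum (last index 7), evaluated exactly. Exact value: -\frac{949755120317}{6961873551360}.

Key step: from the first term -\frac{1}{12}: the running product (C = -1/12, x = 3/2) telescopes to a rising factorial.
Ratio: r(k) = \frac{3}{2} * (k-7) (k-\frac{1}{6}) / [(k+1) (k+\frac{4}{3}) (k+1)] - poly over poly, x = \frac{3}{2} from leading terms; C = -\frac{1}{12} at k = 0.


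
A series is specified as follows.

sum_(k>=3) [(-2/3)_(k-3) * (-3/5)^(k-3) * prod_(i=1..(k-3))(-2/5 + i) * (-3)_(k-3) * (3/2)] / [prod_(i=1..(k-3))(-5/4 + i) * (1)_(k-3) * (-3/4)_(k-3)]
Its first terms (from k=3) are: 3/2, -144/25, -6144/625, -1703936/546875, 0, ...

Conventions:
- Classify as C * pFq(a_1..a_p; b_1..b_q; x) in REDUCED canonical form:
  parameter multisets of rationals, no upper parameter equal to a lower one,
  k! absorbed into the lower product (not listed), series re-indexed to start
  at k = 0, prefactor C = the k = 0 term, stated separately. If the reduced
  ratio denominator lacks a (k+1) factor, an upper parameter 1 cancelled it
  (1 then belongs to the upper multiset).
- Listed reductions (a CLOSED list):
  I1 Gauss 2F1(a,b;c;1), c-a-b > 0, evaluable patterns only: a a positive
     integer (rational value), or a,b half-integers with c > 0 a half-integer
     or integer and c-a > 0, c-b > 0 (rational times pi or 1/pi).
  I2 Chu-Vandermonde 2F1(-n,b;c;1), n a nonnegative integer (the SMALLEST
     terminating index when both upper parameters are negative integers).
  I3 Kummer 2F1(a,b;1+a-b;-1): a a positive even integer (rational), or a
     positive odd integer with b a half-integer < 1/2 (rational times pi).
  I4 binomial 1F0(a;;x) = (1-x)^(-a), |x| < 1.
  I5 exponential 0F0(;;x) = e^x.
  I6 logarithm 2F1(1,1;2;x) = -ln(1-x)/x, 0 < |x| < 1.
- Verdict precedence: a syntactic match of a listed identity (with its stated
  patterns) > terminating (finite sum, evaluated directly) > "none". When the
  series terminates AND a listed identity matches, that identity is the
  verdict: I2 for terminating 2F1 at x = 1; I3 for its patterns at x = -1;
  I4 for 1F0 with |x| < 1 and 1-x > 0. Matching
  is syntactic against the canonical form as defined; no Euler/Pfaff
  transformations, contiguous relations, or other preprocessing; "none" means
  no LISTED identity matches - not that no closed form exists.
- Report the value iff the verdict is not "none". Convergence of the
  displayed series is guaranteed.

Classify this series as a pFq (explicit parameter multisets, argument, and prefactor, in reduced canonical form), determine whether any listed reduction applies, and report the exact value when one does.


Key observation: t_0 = 3/2 here, and the running product (C = 3/2, x = -3/5) telescopes to a rising factorial.
Consecutive-term ratio: r(k) = (-3/5) * (k-3) (k-2/3) (k+3/5) / [(k-3/4) (k-1/4) (k+1)] - rational in k. x = (-3/5); t_0 = 3/2; negate the roots.

With C = 3/2: the canonical form is 3F2(-3, -2/3, 3/5; -3/4, -1/4; -3/5). Verdict: terminating - the sum ends at index 3 because -3 is a negative integer; exact evaluation follows. Sum: -18819247/1093750.


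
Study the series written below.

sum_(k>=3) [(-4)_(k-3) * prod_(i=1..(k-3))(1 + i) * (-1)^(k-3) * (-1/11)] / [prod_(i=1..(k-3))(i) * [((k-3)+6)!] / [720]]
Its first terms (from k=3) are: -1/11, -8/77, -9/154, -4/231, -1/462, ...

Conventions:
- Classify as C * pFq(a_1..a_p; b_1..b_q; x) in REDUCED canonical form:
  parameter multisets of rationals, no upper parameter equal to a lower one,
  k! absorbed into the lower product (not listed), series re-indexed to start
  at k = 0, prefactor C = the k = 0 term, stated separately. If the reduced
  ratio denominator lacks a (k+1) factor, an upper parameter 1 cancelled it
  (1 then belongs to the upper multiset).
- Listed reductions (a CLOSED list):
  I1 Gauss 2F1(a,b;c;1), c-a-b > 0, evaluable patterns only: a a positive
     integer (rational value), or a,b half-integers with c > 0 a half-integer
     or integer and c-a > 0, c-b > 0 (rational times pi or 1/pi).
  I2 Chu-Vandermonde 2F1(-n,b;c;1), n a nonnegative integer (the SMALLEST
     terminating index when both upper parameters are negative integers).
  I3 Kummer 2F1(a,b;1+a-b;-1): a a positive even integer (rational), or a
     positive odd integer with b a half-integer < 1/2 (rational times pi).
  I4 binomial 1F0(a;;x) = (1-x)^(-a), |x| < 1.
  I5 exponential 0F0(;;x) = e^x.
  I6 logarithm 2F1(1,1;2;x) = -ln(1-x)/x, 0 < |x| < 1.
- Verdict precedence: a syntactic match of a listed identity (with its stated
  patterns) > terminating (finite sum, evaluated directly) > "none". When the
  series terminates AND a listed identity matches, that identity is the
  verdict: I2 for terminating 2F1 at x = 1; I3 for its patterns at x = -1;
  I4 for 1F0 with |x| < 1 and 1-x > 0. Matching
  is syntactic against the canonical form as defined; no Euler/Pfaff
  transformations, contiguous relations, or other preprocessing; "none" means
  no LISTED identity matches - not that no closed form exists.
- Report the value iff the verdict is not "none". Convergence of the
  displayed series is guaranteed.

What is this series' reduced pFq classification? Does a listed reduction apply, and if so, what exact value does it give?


At argument -1: a 2F1 with upper {-4, 2}, lower {7}, scaled by C = -1/11. Verdict (x = -1): the Kummer evaluation I3 applies (x = -1; c = 7 equals 1+a-b for upper {-4, 2}: listed pattern). Its exact value is -3/11.

The tell: t_0 being -1/11, the denominator's factorial ratio (C = -1/11, x = -1) is a lower Pochhammer.
Adjacent-term ratio: r(k) = (-1) * (k-4) (k+2) / [(k+7) (k+1)] - poly over poly, x = (-1) from leading terms; C = -1/11 at k = 0.


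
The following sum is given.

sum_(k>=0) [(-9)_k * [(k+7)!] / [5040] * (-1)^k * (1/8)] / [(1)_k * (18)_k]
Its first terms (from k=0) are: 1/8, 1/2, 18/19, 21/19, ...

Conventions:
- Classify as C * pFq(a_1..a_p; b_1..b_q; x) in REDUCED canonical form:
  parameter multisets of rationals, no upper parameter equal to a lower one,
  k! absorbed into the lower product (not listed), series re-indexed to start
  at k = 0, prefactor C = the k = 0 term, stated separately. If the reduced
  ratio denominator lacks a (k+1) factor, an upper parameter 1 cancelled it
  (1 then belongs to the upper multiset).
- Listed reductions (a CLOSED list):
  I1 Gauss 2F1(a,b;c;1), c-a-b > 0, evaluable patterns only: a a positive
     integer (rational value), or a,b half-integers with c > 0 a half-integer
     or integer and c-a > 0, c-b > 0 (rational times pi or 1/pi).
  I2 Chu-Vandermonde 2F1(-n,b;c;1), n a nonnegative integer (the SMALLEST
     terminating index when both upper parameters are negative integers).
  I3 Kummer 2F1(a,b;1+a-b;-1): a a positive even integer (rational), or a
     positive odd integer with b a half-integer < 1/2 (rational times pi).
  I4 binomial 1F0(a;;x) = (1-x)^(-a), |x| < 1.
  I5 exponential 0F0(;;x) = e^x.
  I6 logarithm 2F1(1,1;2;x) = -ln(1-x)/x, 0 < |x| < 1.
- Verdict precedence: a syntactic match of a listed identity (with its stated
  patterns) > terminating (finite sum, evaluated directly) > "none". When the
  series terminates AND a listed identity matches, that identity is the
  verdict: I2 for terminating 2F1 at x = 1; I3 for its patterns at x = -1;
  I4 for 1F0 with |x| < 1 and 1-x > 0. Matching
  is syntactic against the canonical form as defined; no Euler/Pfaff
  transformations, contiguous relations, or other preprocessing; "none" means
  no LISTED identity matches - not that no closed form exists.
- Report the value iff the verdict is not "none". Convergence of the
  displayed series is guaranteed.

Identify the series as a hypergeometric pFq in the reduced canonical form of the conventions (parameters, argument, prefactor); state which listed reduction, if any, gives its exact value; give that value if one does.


Classification (C = 1/8): 2F1 with upper {-9, 8}, lower {18}, argument x = -1. Verdict: Kummer (I3) fires (x = -1; c = 18 equals 1+a-b for upper {-9, 8}: listed pattern). Its exact value is 17/4.

First insight: with t_0 = 1/8, (1)_k (C = 1/8, x = -1) is k! itself.
Term ratio: r(k) = (-1) * (k-9) (k+8) / [(k+18) (k+1)] - rational in k. x = (-1); t_0 = 1/8; negate the roots.


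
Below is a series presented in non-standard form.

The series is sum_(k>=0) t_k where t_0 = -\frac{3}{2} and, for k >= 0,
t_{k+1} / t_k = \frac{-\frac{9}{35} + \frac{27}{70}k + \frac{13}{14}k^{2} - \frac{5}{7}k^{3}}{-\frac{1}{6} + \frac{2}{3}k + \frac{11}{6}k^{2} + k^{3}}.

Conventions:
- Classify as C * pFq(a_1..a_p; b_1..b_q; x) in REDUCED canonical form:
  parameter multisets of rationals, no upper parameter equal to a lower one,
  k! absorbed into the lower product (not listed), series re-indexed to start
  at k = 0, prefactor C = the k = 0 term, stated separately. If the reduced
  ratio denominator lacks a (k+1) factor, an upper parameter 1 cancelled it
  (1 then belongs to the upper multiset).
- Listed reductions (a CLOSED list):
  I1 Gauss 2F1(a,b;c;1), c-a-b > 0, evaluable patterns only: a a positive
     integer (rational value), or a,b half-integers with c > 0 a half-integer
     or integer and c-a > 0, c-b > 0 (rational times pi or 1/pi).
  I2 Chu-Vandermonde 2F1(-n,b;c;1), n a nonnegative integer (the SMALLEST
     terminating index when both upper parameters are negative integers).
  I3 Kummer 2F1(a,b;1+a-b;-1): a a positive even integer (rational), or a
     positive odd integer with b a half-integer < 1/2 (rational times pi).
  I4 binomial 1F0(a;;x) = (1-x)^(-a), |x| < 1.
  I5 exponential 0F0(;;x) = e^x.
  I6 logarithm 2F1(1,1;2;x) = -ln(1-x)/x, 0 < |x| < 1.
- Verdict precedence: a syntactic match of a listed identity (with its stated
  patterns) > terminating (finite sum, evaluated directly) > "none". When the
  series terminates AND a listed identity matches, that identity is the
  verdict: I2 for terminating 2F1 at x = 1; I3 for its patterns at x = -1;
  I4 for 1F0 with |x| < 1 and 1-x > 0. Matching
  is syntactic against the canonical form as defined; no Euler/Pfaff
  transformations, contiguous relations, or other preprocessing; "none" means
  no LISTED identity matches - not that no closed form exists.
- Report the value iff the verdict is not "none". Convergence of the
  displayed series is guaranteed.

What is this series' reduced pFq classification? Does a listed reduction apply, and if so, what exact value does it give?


Canonical form: C = -\frac{3}{2} times 3F2 with upper {-\frac{3}{2}, -\frac{2}{5}, \frac{3}{5}}, lower {-\frac{1}{6}, 1}, x = -\frac{5}{7}. Verdict: none (x = -\frac{5}{7}): each listed identity misses the multisets {-\frac{3}{2}, -\frac{2}{5}, \frac{3}{5}} ; {-\frac{1}{6}, 1}.

The tell: t_0 being -\frac{3}{2}, roots of the ratio polynomials (C = -3/2, x = -5/7) are the negated parameters.
Term ratio: r(k) = -\frac{5}{7} * (k-\frac{3}{2}) (k-\frac{2}{5}) (k+\frac{3}{5}) / [(k-\frac{1}{6}) (k+1) (k+1)] - rational; roots negated = parameters, x = -\frac{5}{7}, C = -\frac{3}{2}.


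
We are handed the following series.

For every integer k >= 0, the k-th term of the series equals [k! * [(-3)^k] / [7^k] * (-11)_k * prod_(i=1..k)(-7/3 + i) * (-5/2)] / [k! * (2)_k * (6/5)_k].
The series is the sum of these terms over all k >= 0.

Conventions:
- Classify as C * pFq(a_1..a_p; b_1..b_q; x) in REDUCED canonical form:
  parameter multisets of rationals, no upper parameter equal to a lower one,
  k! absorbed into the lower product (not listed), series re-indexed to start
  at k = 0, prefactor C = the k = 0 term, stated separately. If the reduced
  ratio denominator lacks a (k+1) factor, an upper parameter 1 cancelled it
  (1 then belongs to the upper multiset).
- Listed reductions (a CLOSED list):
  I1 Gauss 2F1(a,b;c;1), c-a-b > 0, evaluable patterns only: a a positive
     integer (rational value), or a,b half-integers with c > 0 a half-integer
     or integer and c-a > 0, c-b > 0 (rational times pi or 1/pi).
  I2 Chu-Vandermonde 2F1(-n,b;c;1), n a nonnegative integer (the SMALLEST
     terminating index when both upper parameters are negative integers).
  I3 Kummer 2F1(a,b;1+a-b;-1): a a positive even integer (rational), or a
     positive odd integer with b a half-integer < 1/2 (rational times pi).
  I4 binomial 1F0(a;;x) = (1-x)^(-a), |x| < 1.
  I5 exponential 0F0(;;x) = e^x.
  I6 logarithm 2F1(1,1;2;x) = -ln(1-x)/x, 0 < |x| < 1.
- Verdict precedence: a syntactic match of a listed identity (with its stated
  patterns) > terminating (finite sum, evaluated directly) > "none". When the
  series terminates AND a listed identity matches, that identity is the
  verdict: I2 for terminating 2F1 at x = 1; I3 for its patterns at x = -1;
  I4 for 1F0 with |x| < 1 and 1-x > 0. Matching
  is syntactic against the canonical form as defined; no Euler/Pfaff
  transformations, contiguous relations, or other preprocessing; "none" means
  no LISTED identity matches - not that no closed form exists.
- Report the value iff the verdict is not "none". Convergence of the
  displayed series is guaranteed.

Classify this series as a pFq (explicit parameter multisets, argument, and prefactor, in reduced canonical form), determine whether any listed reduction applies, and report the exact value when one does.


At argument -3/7: a 3F2 with upper {-11, -4/3, 1}, lower {6/5, 2}, scaled by C = -5/2. Verdict: terminating - the sum ends at index 11 because -11 is a negative integer; exact evaluation follows. Its exact value is 68813162142903784405/30676847992589890728.

Key step: t_0 being -5/2, the running product (C = -5/2, x = -3/7) telescopes to a rising factorial.
Term ratio: r(k) = (-3/7) * (k-11) (k-4/3) (k+1) / [(k+6/5) (k+2) (k+1)] - rational; roots negated = parameters, x = (-3/7), C = -5/2.


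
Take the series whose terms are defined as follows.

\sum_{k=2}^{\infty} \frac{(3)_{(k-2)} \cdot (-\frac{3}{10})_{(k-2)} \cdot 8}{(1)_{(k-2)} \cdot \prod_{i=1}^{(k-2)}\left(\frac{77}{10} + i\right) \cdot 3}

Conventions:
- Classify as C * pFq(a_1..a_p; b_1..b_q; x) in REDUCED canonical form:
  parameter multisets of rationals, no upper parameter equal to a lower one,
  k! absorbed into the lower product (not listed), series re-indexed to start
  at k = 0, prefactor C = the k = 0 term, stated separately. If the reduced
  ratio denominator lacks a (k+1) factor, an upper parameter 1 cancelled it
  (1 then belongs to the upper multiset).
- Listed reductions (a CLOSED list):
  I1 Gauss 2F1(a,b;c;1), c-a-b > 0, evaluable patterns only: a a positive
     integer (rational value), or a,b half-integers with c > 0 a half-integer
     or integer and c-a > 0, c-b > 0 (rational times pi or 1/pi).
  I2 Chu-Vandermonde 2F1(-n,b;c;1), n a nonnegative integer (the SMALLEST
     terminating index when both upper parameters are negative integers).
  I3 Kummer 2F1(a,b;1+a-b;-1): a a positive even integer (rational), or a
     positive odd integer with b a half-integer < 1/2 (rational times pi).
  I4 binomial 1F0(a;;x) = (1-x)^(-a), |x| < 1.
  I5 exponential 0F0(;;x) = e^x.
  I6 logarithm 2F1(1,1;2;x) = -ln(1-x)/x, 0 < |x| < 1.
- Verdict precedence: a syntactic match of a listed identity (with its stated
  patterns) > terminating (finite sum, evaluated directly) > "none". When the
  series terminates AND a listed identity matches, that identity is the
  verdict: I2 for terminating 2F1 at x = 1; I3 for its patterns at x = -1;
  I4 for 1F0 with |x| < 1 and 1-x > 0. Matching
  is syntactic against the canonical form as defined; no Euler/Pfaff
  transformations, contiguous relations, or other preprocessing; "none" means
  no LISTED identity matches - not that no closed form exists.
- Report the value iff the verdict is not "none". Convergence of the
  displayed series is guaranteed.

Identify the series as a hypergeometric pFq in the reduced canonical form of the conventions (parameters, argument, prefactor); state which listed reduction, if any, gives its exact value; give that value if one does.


Canonical form: C = \frac{8}{3} times 2F1 with upper {-\frac{3}{10}, 3}, lower {\frac{87}{10}}, x = 1. Verdict (x = 1): Gauss's theorem (I1) applies (x = 1: the Gamma ratio telescopes since c-a-b = 6 > 0 and a = 3 in Z>0). Sum: \frac{14003}{6000}.

Structural cue: from the first term \frac{8}{3}: the constant factors (C = 8/3, x = 1) combine into one prefactor.
Adjacent-term ratio: r(k) = 1 * (k-\frac{3}{10}) (k+3) / [(k+\frac{87}{10}) (k+1)] - rational; roots negated = parameters, x = 1, C = \frac{8}{3}.


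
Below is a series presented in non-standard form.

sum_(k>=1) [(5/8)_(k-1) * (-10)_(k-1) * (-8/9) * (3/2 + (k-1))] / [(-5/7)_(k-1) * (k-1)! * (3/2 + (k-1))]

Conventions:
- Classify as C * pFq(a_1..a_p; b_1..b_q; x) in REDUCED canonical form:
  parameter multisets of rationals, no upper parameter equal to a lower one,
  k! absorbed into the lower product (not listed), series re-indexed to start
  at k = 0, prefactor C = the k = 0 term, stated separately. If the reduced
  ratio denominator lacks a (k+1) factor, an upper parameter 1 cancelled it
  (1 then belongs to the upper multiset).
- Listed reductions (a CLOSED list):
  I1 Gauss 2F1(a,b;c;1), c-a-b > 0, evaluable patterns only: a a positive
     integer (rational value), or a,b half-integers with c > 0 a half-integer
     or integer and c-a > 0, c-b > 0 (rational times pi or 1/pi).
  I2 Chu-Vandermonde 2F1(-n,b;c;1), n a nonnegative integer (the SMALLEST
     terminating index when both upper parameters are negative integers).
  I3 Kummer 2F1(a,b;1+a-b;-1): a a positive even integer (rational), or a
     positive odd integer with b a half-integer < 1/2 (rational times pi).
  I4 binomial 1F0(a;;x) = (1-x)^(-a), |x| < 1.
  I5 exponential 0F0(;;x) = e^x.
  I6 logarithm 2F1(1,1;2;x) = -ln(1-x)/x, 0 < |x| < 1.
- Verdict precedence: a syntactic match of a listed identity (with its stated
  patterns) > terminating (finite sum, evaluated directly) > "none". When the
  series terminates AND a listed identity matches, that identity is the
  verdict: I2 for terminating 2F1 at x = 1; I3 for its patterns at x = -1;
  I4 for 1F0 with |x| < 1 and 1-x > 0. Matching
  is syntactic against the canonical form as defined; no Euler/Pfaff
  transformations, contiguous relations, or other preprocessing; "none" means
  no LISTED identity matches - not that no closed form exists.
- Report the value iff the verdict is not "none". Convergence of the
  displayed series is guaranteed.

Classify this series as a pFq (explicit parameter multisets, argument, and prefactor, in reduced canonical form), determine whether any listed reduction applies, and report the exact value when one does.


x = 1 here; the reduced form reads 2F1, upper {-10, 5/8}, lower {-5/7}, C = -8/9. Verdict at x = 1: Chu-Vandermonde (I2) matches (terminating 2F1 at x = 1 with n = 10, b = 5/8, c = -5/7). Sum: 27654567488665/80607946211328.

First insight: t_0 = -8/9 here, and striking the common factor k + 3/2 reduces the term (C = -8/9, x = 1).
Step ratio: r(k) = 1 * (k-10) (k+5/8) / [(k-5/7) (k+1)] - poly over poly, x = 1 from leading terms; C = -8/9 at k = 0.


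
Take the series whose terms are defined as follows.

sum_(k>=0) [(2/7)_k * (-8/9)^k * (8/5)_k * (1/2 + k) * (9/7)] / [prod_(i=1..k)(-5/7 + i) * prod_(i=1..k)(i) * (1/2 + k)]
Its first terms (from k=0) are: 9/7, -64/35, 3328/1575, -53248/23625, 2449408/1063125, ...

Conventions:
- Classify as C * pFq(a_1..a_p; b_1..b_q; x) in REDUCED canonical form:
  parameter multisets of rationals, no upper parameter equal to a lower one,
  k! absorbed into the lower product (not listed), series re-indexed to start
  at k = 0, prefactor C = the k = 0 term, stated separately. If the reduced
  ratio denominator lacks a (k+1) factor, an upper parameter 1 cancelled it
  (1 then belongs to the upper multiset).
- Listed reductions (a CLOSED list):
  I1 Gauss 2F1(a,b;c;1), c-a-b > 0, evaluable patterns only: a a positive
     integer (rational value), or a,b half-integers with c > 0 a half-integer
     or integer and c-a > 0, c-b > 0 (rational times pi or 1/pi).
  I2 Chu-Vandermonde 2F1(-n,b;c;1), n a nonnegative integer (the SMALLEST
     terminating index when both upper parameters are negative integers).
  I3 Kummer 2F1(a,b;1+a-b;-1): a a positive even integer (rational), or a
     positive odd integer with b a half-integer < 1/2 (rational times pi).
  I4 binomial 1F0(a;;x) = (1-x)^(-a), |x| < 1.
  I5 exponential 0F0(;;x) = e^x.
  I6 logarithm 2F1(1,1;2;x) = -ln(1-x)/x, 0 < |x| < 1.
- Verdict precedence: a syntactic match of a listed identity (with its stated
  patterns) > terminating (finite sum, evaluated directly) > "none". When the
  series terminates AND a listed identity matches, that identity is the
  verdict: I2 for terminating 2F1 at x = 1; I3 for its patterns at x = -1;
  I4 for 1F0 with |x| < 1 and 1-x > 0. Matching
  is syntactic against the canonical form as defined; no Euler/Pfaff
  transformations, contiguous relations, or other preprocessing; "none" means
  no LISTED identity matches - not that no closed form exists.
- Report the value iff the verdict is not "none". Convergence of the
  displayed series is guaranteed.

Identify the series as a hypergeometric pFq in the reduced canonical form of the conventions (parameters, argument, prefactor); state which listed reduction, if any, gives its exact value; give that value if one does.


Structural cue: with t_0 = 9/7, the parameter 2/7 appears in both the upper and lower lists and cancels (alongside the other common factor).
Ratio: r(k) = (-8/9) * (k+8/5) / [(k+1)] - rational in k, leading ratio (-8/9); with t_0 = 9/7, classification follows.

Classification (C = 9/7): 1F0 with upper {8/5}, lower {-}, argument x = -8/9. Verdict: binomial (I4) applies (the 1F0 binomial series: exponent -8/5, x = -8/9). Sum: (9/7) * (17/9)^(-8/5).


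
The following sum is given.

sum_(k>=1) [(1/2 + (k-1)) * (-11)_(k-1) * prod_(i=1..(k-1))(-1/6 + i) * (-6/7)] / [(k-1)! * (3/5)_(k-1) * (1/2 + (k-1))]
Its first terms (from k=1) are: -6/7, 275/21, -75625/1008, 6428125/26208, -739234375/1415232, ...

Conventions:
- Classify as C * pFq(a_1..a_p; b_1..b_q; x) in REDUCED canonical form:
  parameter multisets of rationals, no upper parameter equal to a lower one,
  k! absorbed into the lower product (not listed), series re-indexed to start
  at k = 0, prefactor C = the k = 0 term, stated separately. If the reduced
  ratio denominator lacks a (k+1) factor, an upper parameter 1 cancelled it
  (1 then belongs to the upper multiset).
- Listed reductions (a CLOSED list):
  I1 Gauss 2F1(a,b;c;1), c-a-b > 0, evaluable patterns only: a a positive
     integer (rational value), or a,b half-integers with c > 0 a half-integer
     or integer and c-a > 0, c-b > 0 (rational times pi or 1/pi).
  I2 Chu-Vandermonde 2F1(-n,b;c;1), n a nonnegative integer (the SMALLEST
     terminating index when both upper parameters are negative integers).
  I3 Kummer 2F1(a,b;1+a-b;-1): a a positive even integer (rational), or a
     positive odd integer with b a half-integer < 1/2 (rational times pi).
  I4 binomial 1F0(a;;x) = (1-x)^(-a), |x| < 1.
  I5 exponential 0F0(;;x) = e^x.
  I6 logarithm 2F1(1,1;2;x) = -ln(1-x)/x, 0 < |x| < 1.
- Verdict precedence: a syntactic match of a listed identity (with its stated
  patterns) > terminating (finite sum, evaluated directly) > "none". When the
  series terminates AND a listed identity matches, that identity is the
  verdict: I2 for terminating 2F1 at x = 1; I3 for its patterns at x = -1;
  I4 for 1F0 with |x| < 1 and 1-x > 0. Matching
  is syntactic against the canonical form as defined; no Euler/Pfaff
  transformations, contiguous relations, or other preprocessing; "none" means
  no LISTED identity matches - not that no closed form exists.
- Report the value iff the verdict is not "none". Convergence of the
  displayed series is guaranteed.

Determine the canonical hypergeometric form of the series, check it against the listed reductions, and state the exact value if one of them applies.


Reduced: x = 1, 2F1, upper = {-11, 5/6}, lower = {3/5}, C = -6/7. Verdict: the Chu-Vandermonde identity I2 fires (terminating 2F1 at x = 1 with n = 11, b = 5/6, c = 3/5). Value: 844850619290921/24585032473509888.

Key observation: from the first term -6/7: the running product (C = -6/7, x = 1) telescopes to a rising factorial.
Adjacent-term ratio: r(k) = 1 * (k-11) (k+5/6) / [(k+3/5) (k+1)] ; factor over Q: parameters, x = 1, and C = -6/7.


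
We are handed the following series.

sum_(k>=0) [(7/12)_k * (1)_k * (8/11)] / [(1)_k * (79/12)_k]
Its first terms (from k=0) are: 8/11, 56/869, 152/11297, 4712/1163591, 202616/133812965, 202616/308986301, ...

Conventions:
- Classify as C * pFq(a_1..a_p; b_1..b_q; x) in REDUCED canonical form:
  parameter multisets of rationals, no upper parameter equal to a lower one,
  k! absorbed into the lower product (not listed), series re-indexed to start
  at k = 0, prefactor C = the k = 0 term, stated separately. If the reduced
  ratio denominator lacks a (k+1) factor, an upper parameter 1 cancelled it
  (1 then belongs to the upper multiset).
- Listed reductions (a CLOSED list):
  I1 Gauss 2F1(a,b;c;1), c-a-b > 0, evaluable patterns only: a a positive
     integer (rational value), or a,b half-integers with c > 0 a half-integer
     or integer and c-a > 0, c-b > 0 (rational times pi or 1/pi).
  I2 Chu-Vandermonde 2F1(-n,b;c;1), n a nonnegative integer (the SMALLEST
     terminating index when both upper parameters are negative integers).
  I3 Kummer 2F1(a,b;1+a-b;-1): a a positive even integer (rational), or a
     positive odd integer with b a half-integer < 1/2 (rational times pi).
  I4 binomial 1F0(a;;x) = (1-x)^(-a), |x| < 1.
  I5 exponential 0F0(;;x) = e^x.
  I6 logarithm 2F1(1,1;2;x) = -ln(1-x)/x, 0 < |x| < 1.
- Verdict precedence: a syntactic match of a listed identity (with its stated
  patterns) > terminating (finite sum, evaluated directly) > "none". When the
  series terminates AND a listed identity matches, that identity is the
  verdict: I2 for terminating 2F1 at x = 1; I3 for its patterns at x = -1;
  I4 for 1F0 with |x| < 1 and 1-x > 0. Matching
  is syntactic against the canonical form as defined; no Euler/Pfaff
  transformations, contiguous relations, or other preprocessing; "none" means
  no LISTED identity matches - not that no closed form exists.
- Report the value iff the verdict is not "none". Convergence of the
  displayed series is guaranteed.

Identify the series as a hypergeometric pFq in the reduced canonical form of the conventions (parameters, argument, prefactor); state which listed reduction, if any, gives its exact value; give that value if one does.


Reduced: x = 1, 2F1, upper = {7/12, 1}, lower = {79/12}, C = 8/11. Verdict at x = 1: the Gauss summation I1 matches (x = 1: the Gamma ratio telescopes since c-a-b = 5 > 0 and a = 1 in Z>0). Hence: 134/165.

Key step: with t_0 = 8/11, (1)_k (prefactor 8/11) is k! itself.
Step ratio: r(k) = 1 * (k+7/12) (k+1) / [(k+79/12) (k+1)] - poly over poly, x = 1 from leading terms; C = 8/11 at k = 0.


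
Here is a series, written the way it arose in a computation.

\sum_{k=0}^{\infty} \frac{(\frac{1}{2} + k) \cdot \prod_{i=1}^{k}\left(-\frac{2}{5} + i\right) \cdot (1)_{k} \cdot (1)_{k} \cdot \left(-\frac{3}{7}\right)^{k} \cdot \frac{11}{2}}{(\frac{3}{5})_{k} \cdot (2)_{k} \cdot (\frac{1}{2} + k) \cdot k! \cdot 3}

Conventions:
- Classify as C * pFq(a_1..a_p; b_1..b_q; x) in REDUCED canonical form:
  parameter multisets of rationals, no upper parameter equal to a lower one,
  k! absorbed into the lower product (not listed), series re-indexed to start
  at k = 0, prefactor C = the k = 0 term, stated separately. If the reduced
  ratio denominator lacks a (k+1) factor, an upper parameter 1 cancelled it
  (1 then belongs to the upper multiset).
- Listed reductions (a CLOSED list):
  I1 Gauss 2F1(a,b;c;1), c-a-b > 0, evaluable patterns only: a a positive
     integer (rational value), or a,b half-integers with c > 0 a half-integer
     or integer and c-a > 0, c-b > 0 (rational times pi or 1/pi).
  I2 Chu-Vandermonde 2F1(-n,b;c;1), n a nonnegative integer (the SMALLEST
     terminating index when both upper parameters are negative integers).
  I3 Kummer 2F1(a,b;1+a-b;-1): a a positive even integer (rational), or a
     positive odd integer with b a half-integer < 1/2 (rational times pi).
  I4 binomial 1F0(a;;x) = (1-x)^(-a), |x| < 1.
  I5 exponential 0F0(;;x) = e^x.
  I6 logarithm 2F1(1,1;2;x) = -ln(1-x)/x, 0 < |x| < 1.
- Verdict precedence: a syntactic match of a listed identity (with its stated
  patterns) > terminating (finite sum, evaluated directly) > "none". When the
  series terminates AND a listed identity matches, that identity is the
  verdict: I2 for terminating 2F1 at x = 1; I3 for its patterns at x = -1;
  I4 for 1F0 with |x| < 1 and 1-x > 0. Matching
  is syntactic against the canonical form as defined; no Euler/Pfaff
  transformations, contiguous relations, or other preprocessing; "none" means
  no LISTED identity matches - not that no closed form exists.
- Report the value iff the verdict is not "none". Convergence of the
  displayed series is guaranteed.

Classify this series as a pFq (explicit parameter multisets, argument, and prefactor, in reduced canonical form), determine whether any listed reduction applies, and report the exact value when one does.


Key step: with t_0 = \frac{11}{6}, the constant factors (prefactor 11/6) combine into one prefactor.
Consecutive-term ratio: r(k) = -\frac{3}{7} * (k+1) (k+1) / [(k+2) (k+1)] ; factor over Q: parameters, x = -\frac{3}{7}, and C = \frac{11}{6}.

Prefactor \frac{11}{6}, argument -\frac{3}{7}: 2F1 with upper {1, 1} over lower {2}. Verdict: this is the logarithmic series (I6) (the logarithm: parameters (1,1;2), x = -\frac{3}{7}). Its exact value is \frac{77}{18} \cdot \ln\left(\frac{10}{7}\right).


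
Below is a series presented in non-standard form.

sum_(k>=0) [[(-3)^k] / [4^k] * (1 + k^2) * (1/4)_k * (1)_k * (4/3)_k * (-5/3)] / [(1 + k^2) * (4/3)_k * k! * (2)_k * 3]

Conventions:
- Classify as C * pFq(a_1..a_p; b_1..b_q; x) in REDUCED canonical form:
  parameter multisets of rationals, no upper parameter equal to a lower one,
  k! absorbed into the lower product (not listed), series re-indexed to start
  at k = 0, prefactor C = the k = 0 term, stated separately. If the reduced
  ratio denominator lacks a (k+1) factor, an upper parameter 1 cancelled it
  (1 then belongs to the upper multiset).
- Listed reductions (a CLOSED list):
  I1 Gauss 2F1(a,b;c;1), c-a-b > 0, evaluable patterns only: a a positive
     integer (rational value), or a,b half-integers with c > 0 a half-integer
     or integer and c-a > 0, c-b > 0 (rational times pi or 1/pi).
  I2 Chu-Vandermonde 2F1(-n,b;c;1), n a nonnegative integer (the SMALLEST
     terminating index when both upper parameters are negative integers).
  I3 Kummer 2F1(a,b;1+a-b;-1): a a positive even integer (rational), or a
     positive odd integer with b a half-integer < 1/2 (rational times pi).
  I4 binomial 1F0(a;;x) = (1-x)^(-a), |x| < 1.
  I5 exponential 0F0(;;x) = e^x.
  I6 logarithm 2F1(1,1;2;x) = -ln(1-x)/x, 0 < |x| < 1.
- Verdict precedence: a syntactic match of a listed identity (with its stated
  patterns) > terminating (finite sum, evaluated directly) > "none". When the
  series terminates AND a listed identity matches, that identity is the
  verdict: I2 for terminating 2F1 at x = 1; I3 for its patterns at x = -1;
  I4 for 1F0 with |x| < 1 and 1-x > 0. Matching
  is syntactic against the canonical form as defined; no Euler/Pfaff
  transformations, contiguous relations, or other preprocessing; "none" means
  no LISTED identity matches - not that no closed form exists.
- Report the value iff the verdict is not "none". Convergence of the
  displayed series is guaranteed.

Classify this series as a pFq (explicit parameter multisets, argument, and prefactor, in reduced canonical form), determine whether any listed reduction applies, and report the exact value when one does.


First insight: t_0 = -5/9 here, and the two geometric factors (C = -5/9, x = -3/4) combine into one argument.
Term ratio: r(k) = (-3/4) * (k+1/4) (k+1) / [(k+2) (k+1)] - rational in k. x = (-3/4); t_0 = -5/9; negate the roots.

Classification (C = -5/9): 2F1 with upper {1/4, 1}, lower {2}, argument x = -3/4. Verdict: none - at argument -3/4 the multisets {1/4, 1} ; {2} match no listed identity.
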